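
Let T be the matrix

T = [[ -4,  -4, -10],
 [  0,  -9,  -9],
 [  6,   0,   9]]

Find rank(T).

Row reduce to echelon form.
R3 ← R3 + (3/2)·R1: [0, -6, -6]
R3 ← R3 − (2/3)·R2: [0, 0, 0]
Echelon form has 2 nonzero rows, so rank(T) = 2.

2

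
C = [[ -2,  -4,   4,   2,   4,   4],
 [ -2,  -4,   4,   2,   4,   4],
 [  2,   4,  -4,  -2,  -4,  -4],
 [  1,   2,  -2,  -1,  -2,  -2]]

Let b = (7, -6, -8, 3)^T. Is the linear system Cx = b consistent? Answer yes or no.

Row reduce the augmented matrix [C | b].
R2 ← R2 − R1: [0, 0, 0, 0, 0, 0, -13]
R3 ← R3 + R1: [0, 0, 0, 0, 0, 0, -1]
R4 ← R4 + (1/2)·R1: [0, 0, 0, 0, 0, 0, 13/2]
R3 ← R3 − (1/13)·R2: [0, 0, 0, 0, 0, 0, 0]
R4 ← R4 + (1/2)·R2: [0, 0, 0, 0, 0, 0, 0]
The echelon form has 2 nonzero rows; the last pivot sits in the augmented column, so rank(C) = 1 but rank([C|b]) = 2.
Since the ranks differ, the system is inconsistent.

no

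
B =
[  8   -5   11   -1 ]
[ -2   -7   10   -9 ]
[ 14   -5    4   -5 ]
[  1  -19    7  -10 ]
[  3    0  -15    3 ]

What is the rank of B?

Row reduce to echelon form.
R2 ← R2 + (1/4)·R1: [0, -33/4, 51/4, -37/4]
R3 ← R3 − (7/4)·R1: [0, 15/4, -61/4, -13/4]
R4 ← R4 − (1/8)·R1: [0, -147/8, 45/8, -79/8]
R5 ← R5 − (3/8)·R1: [0, 15/8, -153/8, 27/8]
R3 ← R3 + (5/11)·R2: [0, 0, -104/11, -82/11]
R4 ← R4 − (49/22)·R2: [0, 0, -501/22, 118/11]
R5 ← R5 + (5/22)·R2: [0, 0, -357/22, 14/11]
R4 ← R4 − (501/208)·R3: [0, 0, 0, 2983/104]
R5 ← R5 − (357/208)·R3: [0, 0, 0, 1463/104]
R5 ← R5 − (77/157)·R4: [0, 0, 0, 0]
Echelon form has 4 nonzero rows, so rank(B) = 4.

4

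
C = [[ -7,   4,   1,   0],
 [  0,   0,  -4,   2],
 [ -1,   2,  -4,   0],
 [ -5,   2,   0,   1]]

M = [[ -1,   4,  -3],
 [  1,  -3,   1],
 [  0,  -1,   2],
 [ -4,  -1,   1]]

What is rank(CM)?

First compute CM:
[[ 11, -41,  27],
 [ -8,   2,  -6],
 [  3,  -6,  -3],
 [  3, -27,  18]]
Now row reduce the product.
R2 ← R2 + (8/11)·R1: [0, -306/11, 150/11]
R3 ← R3 − (3/11)·R1: [0, 57/11, -114/11]
R4 ← R4 − (3/11)·R1: [0, -174/11, 117/11]
R3 ← R3 + (19/102)·R2: [0, 0, -133/17]
R4 ← R4 − (29/51)·R2: [0, 0, 49/17]
R4 ← R4 + (7/19)·R3: [0, 0, 0]
3 nonzero rows, so rank(CM) = 3.

3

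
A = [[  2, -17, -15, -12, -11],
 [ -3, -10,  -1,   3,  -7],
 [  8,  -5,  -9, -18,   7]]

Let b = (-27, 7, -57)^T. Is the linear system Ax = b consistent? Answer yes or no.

yes

Row reduce the augmented matrix [A | b].
R2 ← R2 + (3/2)·R1: [0, -71/2, -47/2, -15, -47/2, -67/2]
R3 ← R3 − (4)·R1: [0, 63, 51, 30, 51, 51]
R3 ← R3 + (126/71)·R2: [0, 0, 660/71, 240/71, 660/71, -600/71]
The echelon form has 3 nonzero rows, and every pivot lies in the first 5 columns, so rank(A) = rank([A|b]) = 3.
The system is consistent.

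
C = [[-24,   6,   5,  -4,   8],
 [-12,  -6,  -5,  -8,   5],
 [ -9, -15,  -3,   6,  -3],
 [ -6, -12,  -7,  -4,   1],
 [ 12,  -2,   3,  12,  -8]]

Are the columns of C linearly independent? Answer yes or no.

Row reduce C to echelon form.
R2 ← R2 − (1/2)·R1: [0, -9, -15/2, -6, 1]
R3 ← R3 − (3/8)·R1: [0, -69/4, -39/8, 15/2, -6]
R4 ← R4 − (1/4)·R1: [0, -27/2, -33/4, -3, -1]
R5 ← R5 + (1/2)·R1: [0, 1, 11/2, 10, -4]
R3 ← R3 − (23/12)·R2: [0, 0, 19/2, 19, -95/12]
R4 ← R4 − (3/2)·R2: [0, 0, 3, 6, -5/2]
R5 ← R5 + (1/9)·R2: [0, 0, 14/3, 28/3, -35/9]
R4 ← R4 − (6/19)·R3: [0, 0, 0, 0, 0]
R5 ← R5 − (28/57)·R3: [0, 0, 0, 0, 0]
3 pivots among 5 columns.
Only 3 < 5 pivot columns, so the columns are linearly dependent.

no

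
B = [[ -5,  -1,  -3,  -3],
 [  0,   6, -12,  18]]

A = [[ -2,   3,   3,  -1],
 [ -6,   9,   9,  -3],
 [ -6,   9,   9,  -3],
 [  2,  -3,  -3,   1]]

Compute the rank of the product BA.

First compute BA:
[[ 28, -42, -42,  14],
 [ 72, -108, -108,  36]]
Now row reduce the product.
R2 ← R2 − (18/7)·R1: [0, 0, 0, 0]
1 nonzero row, so rank(BA) = 1.

1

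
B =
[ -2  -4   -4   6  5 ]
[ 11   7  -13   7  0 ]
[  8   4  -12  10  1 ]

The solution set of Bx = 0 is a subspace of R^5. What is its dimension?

Row reduce to echelon form.
R2 ← R2 + (11/2)·R1: [0, -15, -35, 40, 55/2]
R3 ← R3 + (4)·R1: [0, -12, -28, 34, 21]
R3 ← R3 − (4/5)·R2: [0, 0, 0, 2, -1]
3 nonzero rows, so rank(B) = 3.
B has 5 columns; by rank–nullity, nullity = 5 − 3 = 2.

2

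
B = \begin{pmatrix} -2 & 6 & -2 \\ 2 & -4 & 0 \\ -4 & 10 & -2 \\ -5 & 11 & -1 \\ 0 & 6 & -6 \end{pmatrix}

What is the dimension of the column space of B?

Row reduce to echelon form.
R2 ← R2 + R1: [0, 2, -2]
R3 ← R3 − (2)·R1: [0, -2, 2]
R4 ← R4 − (5/2)·R1: [0, -4, 4]
R3 ← R3 + R2: [0, 0, 0]
R4 ← R4 + (2)·R2: [0, 0, 0]
R5 ← R5 − (3)·R2: [0, 0, 0]
Echelon form has 2 nonzero rows, so rank(B) = 2.
The column space has dimension equal to the rank: 2.

2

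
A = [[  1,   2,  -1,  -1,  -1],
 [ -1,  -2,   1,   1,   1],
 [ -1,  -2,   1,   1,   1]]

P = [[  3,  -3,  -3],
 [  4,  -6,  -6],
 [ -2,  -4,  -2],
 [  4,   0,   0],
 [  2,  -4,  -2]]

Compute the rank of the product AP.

First compute AP:
[[  7,  -7, -11],
 [ -7,   7,  11],
 [ -7,   7,  11]]
Now row reduce the product.
R2 ← R2 + R1: [0, 0, 0]
R3 ← R3 + R1: [0, 0, 0]
1 nonzero row, so rank(AP) = 1.

1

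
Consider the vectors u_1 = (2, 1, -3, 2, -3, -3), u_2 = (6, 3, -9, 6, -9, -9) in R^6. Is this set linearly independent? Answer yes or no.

no

Form the matrix with these vectors as rows and row reduce.
R2 ← R2 − (3)·R1: [0, 0, 0, 0, 0, 0]
1 nonzero row, so the 2 vectors span a space of dimension 1.
Since 1 < 2, the vectors are linearly dependent.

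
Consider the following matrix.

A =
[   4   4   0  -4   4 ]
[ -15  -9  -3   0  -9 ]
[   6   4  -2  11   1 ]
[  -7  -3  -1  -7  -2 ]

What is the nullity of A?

2

Row reduce to echelon form.
R2 ← R2 + (15/4)·R1: [0, 6, -3, -15, 6]
R3 ← R3 − (3/2)·R1: [0, -2, -2, 17, -5]
R4 ← R4 + (7/4)·R1: [0, 4, -1, -14, 5]
R3 ← R3 + (1/3)·R2: [0, 0, -3, 12, -3]
R4 ← R4 − (2/3)·R2: [0, 0, 1, -4, 1]
R4 ← R4 + (1/3)·R3: [0, 0, 0, 0, 0]
3 nonzero rows, so rank(A) = 3.
A has 5 columns; by rank–nullity, nullity = 5 − 3 = 2.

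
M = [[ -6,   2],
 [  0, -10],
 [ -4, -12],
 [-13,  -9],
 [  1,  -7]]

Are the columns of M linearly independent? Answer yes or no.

yes

Row reduce M to echelon form.
R3 ← R3 − (2/3)·R1: [0, -40/3]
R4 ← R4 − (13/6)·R1: [0, -40/3]
R5 ← R5 + (1/6)·R1: [0, -20/3]
R3 ← R3 − (4/3)·R2: [0, 0]
R4 ← R4 − (4/3)·R2: [0, 0]
R5 ← R5 − (2/3)·R2: [0, 0]
2 pivots among 2 columns.
Every column is a pivot column, so the columns are linearly independent.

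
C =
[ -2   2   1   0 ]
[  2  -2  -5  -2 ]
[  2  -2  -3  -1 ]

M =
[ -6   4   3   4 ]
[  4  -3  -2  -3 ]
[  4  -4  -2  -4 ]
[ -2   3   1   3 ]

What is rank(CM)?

2

First compute CM:
[[ 24, -18, -12, -18],
 [-36,  28,  18,  28],
 [-30,  23,  15,  23]]
Now row reduce the product.
R2 ← R2 + (3/2)·R1: [0, 1, 0, 1]
R3 ← R3 + (5/4)·R1: [0, 1/2, 0, 1/2]
R3 ← R3 − (1/2)·R2: [0, 0, 0, 0]
2 nonzero rows, so rank(CM) = 2.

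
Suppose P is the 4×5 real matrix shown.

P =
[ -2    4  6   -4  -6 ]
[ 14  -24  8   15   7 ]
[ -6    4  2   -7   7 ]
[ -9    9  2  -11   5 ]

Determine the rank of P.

4

Row reduce to echelon form.
R2 ← R2 + (7)·R1: [0, 4, 50, -13, -35]
R3 ← R3 − (3)·R1: [0, -8, -16, 5, 25]
R4 ← R4 − (9/2)·R1: [0, -9, -25, 7, 32]
R3 ← R3 + (2)·R2: [0, 0, 84, -21, -45]
R4 ← R4 + (9/4)·R2: [0, 0, 175/2, -89/4, -187/4]
R4 ← R4 − (25/24)·R3: [0, 0, 0, -3/8, 1/8]
Echelon form has 4 nonzero rows, so rank(P) = 4.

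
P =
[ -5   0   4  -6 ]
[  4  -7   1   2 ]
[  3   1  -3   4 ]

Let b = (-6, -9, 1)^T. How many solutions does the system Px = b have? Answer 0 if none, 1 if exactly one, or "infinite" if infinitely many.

0

Row reduce the augmented matrix [P | b].
R2 ← R2 + (4/5)·R1: [0, -7, 21/5, -14/5, -69/5]
R3 ← R3 + (3/5)·R1: [0, 1, -3/5, 2/5, -13/5]
R3 ← R3 + (1/7)·R2: [0, 0, 0, 0, -32/7]
The echelon form has 3 nonzero rows; the last pivot sits in the augmented column, so rank(P) = 2 but rank([P|b]) = 3.
Since the ranks differ, the system is inconsistent.
It has no solutions.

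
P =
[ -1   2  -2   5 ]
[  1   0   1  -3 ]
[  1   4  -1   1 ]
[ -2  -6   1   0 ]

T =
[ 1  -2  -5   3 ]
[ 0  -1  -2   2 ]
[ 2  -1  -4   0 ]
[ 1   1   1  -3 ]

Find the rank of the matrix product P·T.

1

First compute PT:
[[  0,   7,  14, -14],
 [  0,  -6, -12,  12],
 [  0,  -4,  -8,   8],
 [  0,   9,  18, -18]]
Now row reduce the product.
R2 ← R2 + (6/7)·R1: [0, 0, 0, 0]
R3 ← R3 + (4/7)·R1: [0, 0, 0, 0]
R4 ← R4 − (9/7)·R1: [0, 0, 0, 0]
1 nonzero row, so rank(PT) = 1.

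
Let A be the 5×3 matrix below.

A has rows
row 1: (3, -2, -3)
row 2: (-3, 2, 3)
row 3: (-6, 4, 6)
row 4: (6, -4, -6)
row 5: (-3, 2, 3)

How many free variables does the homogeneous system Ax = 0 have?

Row reduce to echelon form.
R2 ← R2 + R1: [0, 0, 0]
R3 ← R3 + (2)·R1: [0, 0, 0]
R4 ← R4 − (2)·R1: [0, 0, 0]
R5 ← R5 + R1: [0, 0, 0]
1 nonzero row, so rank(A) = 1.
A has 3 columns; by rank–nullity, nullity = 3 − 1 = 2.

2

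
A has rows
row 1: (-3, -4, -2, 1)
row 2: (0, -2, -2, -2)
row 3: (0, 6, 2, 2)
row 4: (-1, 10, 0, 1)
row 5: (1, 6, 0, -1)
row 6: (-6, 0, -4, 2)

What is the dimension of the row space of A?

3

Row reduce to echelon form.
R4 ← R4 − (1/3)·R1: [0, 34/3, 2/3, 2/3]
R5 ← R5 + (1/3)·R1: [0, 14/3, -2/3, -2/3]
R6 ← R6 − (2)·R1: [0, 8, 0, 0]
R3 ← R3 + (3)·R2: [0, 0, -4, -4]
R4 ← R4 + (17/3)·R2: [0, 0, -32/3, -32/3]
R5 ← R5 + (7/3)·R2: [0, 0, -16/3, -16/3]
R6 ← R6 + (4)·R2: [0, 0, -8, -8]
R4 ← R4 − (8/3)·R3: [0, 0, 0, 0]
R5 ← R5 − (4/3)·R3: [0, 0, 0, 0]
R6 ← R6 − (2)·R3: [0, 0, 0, 0]
Echelon form has 3 nonzero rows, so rank(A) = 3.
The row space has dimension equal to the rank: 3.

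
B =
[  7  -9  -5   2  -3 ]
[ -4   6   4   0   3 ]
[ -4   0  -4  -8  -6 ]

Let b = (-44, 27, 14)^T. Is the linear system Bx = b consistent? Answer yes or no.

Row reduce the augmented matrix [B | b].
R2 ← R2 + (4/7)·R1: [0, 6/7, 8/7, 8/7, 9/7, 13/7]
R3 ← R3 + (4/7)·R1: [0, -36/7, -48/7, -48/7, -54/7, -78/7]
R3 ← R3 + (6)·R2: [0, 0, 0, 0, 0, 0]
The echelon form has 2 nonzero rows, and every pivot lies in the first 5 columns, so rank(B) = rank([B|b]) = 2.
The system is consistent.

yes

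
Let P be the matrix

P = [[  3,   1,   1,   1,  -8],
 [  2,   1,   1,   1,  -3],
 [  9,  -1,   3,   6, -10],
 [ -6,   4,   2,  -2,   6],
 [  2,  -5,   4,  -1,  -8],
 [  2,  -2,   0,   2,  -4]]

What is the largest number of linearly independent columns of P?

5

Row reduce to echelon form.
R2 ← R2 − (2/3)·R1: [0, 1/3, 1/3, 1/3, 7/3]
R3 ← R3 − (3)·R1: [0, -4, 0, 3, 14]
R4 ← R4 + (2)·R1: [0, 6, 4, 0, -10]
R5 ← R5 − (2/3)·R1: [0, -17/3, 10/3, -5/3, -8/3]
R6 ← R6 − (2/3)·R1: [0, -8/3, -2/3, 4/3, 4/3]
R3 ← R3 + (12)·R2: [0, 0, 4, 7, 42]
R4 ← R4 − (18)·R2: [0, 0, -2, -6, -52]
R5 ← R5 + (17)·R2: [0, 0, 9, 4, 37]
R6 ← R6 + (8)·R2: [0, 0, 2, 4, 20]
R4 ← R4 + (1/2)·R3: [0, 0, 0, -5/2, -31]
R5 ← R5 − (9/4)·R3: [0, 0, 0, -47/4, -115/2]
R6 ← R6 − (1/2)·R3: [0, 0, 0, 1/2, -1]
R5 ← R5 − (47/10)·R4: [0, 0, 0, 0, 441/5]
R6 ← R6 + (1/5)·R4: [0, 0, 0, 0, -36/5]
R6 ← R6 + (4/49)·R5: [0, 0, 0, 0, 0]
Echelon form has 5 nonzero rows, so rank(P) = 5.
The rank gives the maximum number of linearly independent columns: 5.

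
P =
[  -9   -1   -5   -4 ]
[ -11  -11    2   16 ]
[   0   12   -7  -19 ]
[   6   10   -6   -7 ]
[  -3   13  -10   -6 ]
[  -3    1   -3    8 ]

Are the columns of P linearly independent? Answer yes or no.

yes

Row reduce P to echelon form.
R2 ← R2 − (11/9)·R1: [0, -88/9, 73/9, 188/9]
R4 ← R4 + (2/3)·R1: [0, 28/3, -28/3, -29/3]
R5 ← R5 − (1/3)·R1: [0, 40/3, -25/3, -14/3]
R6 ← R6 − (1/3)·R1: [0, 4/3, -4/3, 28/3]
R3 ← R3 + (27/22)·R2: [0, 0, 65/22, 73/11]
R4 ← R4 + (21/22)·R2: [0, 0, -35/22, 113/11]
R5 ← R5 + (15/11)·R2: [0, 0, 30/11, 262/11]
R6 ← R6 + (3/22)·R2: [0, 0, -5/22, 134/11]
R4 ← R4 + (7/13)·R3: [0, 0, 0, 180/13]
R5 ← R5 − (12/13)·R3: [0, 0, 0, 230/13]
R6 ← R6 + (1/13)·R3: [0, 0, 0, 165/13]
R5 ← R5 − (23/18)·R4: [0, 0, 0, 0]
R6 ← R6 − (11/12)·R4: [0, 0, 0, 0]
4 pivots among 4 columns.
Every column is a pivot column, so the columns are linearly independent.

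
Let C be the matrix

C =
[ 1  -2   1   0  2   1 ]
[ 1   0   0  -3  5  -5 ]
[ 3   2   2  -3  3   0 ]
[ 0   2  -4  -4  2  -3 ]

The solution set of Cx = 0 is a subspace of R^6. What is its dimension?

Row reduce to echelon form.
R2 ← R2 − R1: [0, 2, -1, -3, 3, -6]
R3 ← R3 − (3)·R1: [0, 8, -1, -3, -3, -3]
R3 ← R3 − (4)·R2: [0, 0, 3, 9, -15, 21]
R4 ← R4 − R2: [0, 0, -3, -1, -1, 3]
R4 ← R4 + R3: [0, 0, 0, 8, -16, 24]
4 nonzero rows, so rank(C) = 4.
C has 6 columns; by rank–nullity, nullity = 6 − 4 = 2.

2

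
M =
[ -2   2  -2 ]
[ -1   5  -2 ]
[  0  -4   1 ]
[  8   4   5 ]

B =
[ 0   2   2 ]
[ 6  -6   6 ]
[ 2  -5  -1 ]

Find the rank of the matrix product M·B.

First compute MB:
[[  8,  -6,  10],
 [ 26, -22,  30],
 [-22,  19, -25],
 [ 34, -33,  35]]
Now row reduce the product.
R2 ← R2 − (13/4)·R1: [0, -5/2, -5/2]
R3 ← R3 + (11/4)·R1: [0, 5/2, 5/2]
R4 ← R4 − (17/4)·R1: [0, -15/2, -15/2]
R3 ← R3 + R2: [0, 0, 0]
R4 ← R4 − (3)·R2: [0, 0, 0]
2 nonzero rows, so rank(MB) = 2.

2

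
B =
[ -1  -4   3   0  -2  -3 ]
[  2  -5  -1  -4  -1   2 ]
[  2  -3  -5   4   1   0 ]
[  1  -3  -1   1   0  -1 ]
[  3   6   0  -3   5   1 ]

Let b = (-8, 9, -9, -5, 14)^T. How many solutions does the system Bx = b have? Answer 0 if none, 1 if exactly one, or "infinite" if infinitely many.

Row reduce the augmented matrix [B | b].
R2 ← R2 + (2)·R1: [0, -13, 5, -4, -5, -4, -7]
R3 ← R3 + (2)·R1: [0, -11, 1, 4, -3, -6, -25]
R4 ← R4 + R1: [0, -7, 2, 1, -2, -4, -13]
R5 ← R5 + (3)·R1: [0, -6, 9, -3, -1, -8, -10]
R3 ← R3 − (11/13)·R2: [0, 0, -42/13, 96/13, 16/13, -34/13, -248/13]
R4 ← R4 − (7/13)·R2: [0, 0, -9/13, 41/13, 9/13, -24/13, -120/13]
R5 ← R5 − (6/13)·R2: [0, 0, 87/13, -15/13, 17/13, -80/13, -88/13]
R4 ← R4 − (3/14)·R3: [0, 0, 0, 11/7, 3/7, -9/7, -36/7]
R5 ← R5 + (29/14)·R3: [0, 0, 0, 99/7, 27/7, -81/7, -324/7]
R5 ← R5 − (9)·R4: [0, 0, 0, 0, 0, 0, 0]
The echelon form has 4 nonzero rows, and every pivot lies in the first 6 columns, so rank(B) = rank([B|b]) = 4.
The system is consistent.
rank = 4 < 6 unknowns, so there are infinitely many solutions.

infinite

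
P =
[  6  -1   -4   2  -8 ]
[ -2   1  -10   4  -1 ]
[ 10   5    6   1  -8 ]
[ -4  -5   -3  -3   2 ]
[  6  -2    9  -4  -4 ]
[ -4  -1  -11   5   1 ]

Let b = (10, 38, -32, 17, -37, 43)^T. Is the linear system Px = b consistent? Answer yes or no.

Row reduce the augmented matrix [P | b].
R2 ← R2 + (1/3)·R1: [0, 2/3, -34/3, 14/3, -11/3, 124/3]
R3 ← R3 − (5/3)·R1: [0, 20/3, 38/3, -7/3, 16/3, -146/3]
R4 ← R4 + (2/3)·R1: [0, -17/3, -17/3, -5/3, -10/3, 71/3]
R5 ← R5 − R1: [0, -1, 13, -6, 4, -47]
R6 ← R6 + (2/3)·R1: [0, -5/3, -41/3, 19/3, -13/3, 149/3]
R3 ← R3 − (10)·R2: [0, 0, 126, -49, 42, -462]
R4 ← R4 + (17/2)·R2: [0, 0, -102, 38, -69/2, 375]
R5 ← R5 + (3/2)·R2: [0, 0, -4, 1, -3/2, 15]
R6 ← R6 + (5/2)·R2: [0, 0, -42, 18, -27/2, 153]
R4 ← R4 + (17/21)·R3: [0, 0, 0, -5/3, -1/2, 1]
R5 ← R5 + (2/63)·R3: [0, 0, 0, -5/9, -1/6, 1/3]
R6 ← R6 + (1/3)·R3: [0, 0, 0, 5/3, 1/2, -1]
R5 ← R5 − (1/3)·R4: [0, 0, 0, 0, 0, 0]
R6 ← R6 + R4: [0, 0, 0, 0, 0, 0]
The echelon form has 4 nonzero rows, and every pivot lies in the first 5 columns, so rank(P) = rank([P|b]) = 4.
The system is consistent.

yes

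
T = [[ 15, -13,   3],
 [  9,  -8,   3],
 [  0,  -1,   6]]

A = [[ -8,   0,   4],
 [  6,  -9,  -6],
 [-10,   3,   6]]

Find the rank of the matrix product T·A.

2

First compute TA:
[[-228, 126, 156],
 [-150,  81, 102],
 [-66,  27,  42]]
Now row reduce the product.
R2 ← R2 − (25/38)·R1: [0, -36/19, -12/19]
R3 ← R3 − (11/38)·R1: [0, -180/19, -60/19]
R3 ← R3 − (5)·R2: [0, 0, 0]
2 nonzero rows, so rank(TA) = 2.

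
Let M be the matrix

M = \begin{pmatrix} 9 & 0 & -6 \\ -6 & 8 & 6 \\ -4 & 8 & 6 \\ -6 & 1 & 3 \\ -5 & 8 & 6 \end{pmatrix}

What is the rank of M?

3

Row reduce to echelon form.
R2 ← R2 + (2/3)·R1: [0, 8, 2]
R3 ← R3 + (4/9)·R1: [0, 8, 10/3]
R4 ← R4 + (2/3)·R1: [0, 1, -1]
R5 ← R5 + (5/9)·R1: [0, 8, 8/3]
R3 ← R3 − R2: [0, 0, 4/3]
R4 ← R4 − (1/8)·R2: [0, 0, -5/4]
R5 ← R5 − R2: [0, 0, 2/3]
R4 ← R4 + (15/16)·R3: [0, 0, 0]
R5 ← R5 − (1/2)·R3: [0, 0, 0]
Echelon form has 3 nonzero rows, so rank(M) = 3.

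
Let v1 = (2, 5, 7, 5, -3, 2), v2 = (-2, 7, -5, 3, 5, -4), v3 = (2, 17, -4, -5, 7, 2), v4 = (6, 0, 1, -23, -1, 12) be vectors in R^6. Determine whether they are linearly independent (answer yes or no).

Form the matrix with these vectors as rows and row reduce.
R2 ← R2 + R1: [0, 12, 2, 8, 2, -2]
R3 ← R3 − R1: [0, 12, -11, -10, 10, 0]
R4 ← R4 − (3)·R1: [0, -15, -20, -38, 8, 6]
R3 ← R3 − R2: [0, 0, -13, -18, 8, 2]
R4 ← R4 + (5/4)·R2: [0, 0, -35/2, -28, 21/2, 7/2]
R4 ← R4 − (35/26)·R3: [0, 0, 0, -49/13, -7/26, 21/26]
4 nonzero rows, so the 4 vectors span a space of dimension 4.
Since 4 = 4, the vectors are linearly independent.

yes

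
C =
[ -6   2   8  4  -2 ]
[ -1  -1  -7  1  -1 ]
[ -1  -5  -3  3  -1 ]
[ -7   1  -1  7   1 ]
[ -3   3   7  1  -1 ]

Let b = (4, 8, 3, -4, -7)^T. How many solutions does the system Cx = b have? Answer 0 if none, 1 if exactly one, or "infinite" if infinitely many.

0

Row reduce the augmented matrix [C | b].
R2 ← R2 − (1/6)·R1: [0, -4/3, -25/3, 1/3, -2/3, 22/3]
R3 ← R3 − (1/6)·R1: [0, -16/3, -13/3, 7/3, -2/3, 7/3]
R4 ← R4 − (7/6)·R1: [0, -4/3, -31/3, 7/3, 10/3, -26/3]
R5 ← R5 − (1/2)·R1: [0, 2, 3, -1, 0, -9]
R3 ← R3 − (4)·R2: [0, 0, 29, 1, 2, -27]
R4 ← R4 − R2: [0, 0, -2, 2, 4, -16]
R5 ← R5 + (3/2)·R2: [0, 0, -19/2, -1/2, -1, 2]
R4 ← R4 + (2/29)·R3: [0, 0, 0, 60/29, 120/29, -518/29]
R5 ← R5 + (19/58)·R3: [0, 0, 0, -5/29, -10/29, -397/58]
R5 ← R5 + (1/12)·R4: [0, 0, 0, 0, 0, -25/3]
The echelon form has 5 nonzero rows; the last pivot sits in the augmented column, so rank(C) = 4 but rank([C|b]) = 5.
Since the ranks differ, the system is inconsistent.
It has no solutions.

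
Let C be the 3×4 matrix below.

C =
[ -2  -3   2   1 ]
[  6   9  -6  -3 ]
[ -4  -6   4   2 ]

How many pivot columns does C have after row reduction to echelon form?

1

Row reduce to echelon form.
R2 ← R2 + (3)·R1: [0, 0, 0, 0]
R3 ← R3 − (2)·R1: [0, 0, 0, 0]
Echelon form has 1 nonzero row, so rank(C) = 1.
Each nonzero row contributes one pivot column: 1 pivot columns.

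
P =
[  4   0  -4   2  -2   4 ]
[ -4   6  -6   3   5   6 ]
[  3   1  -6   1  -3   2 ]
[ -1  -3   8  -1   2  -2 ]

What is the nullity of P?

Row reduce to echelon form.
R2 ← R2 + R1: [0, 6, -10, 5, 3, 10]
R3 ← R3 − (3/4)·R1: [0, 1, -3, -1/2, -3/2, -1]
R4 ← R4 + (1/4)·R1: [0, -3, 7, -1/2, 3/2, -1]
R3 ← R3 − (1/6)·R2: [0, 0, -4/3, -4/3, -2, -8/3]
R4 ← R4 + (1/2)·R2: [0, 0, 2, 2, 3, 4]
R4 ← R4 + (3/2)·R3: [0, 0, 0, 0, 0, 0]
3 nonzero rows, so rank(P) = 3.
P has 6 columns; by rank–nullity, nullity = 6 − 3 = 3.

3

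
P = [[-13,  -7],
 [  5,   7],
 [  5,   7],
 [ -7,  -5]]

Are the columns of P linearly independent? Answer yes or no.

yes

Row reduce P to echelon form.
R2 ← R2 + (5/13)·R1: [0, 56/13]
R3 ← R3 + (5/13)·R1: [0, 56/13]
R4 ← R4 − (7/13)·R1: [0, -16/13]
R3 ← R3 − R2: [0, 0]
R4 ← R4 + (2/7)·R2: [0, 0]
2 pivots among 2 columns.
Every column is a pivot column, so the columns are linearly independent.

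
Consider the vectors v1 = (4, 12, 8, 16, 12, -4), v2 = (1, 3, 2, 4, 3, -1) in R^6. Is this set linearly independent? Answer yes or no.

Form the matrix with these vectors as rows and row reduce.
R2 ← R2 − (1/4)·R1: [0, 0, 0, 0, 0, 0]
1 nonzero row, so the 2 vectors span a space of dimension 1.
Since 1 < 2, the vectors are linearly dependent.

no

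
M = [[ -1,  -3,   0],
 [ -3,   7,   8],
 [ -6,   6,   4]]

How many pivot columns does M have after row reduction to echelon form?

Row reduce to echelon form.
R2 ← R2 − (3)·R1: [0, 16, 8]
R3 ← R3 − (6)·R1: [0, 24, 4]
R3 ← R3 − (3/2)·R2: [0, 0, -8]
Echelon form has 3 nonzero rows, so rank(M) = 3.
Each nonzero row contributes one pivot column: 3 pivot columns.

3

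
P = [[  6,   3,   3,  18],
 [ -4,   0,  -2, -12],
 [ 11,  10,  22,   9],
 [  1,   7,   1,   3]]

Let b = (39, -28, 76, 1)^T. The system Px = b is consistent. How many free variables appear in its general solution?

Row reduce the augmented matrix [P | b].
R2 ← R2 + (2/3)·R1: [0, 2, 0, 0, -2]
R3 ← R3 − (11/6)·R1: [0, 9/2, 33/2, -24, 9/2]
R4 ← R4 − (1/6)·R1: [0, 13/2, 1/2, 0, -11/2]
R3 ← R3 − (9/4)·R2: [0, 0, 33/2, -24, 9]
R4 ← R4 − (13/4)·R2: [0, 0, 1/2, 0, 1]
R4 ← R4 − (1/33)·R3: [0, 0, 0, 8/11, 8/11]
The echelon form has 4 nonzero rows, and every pivot lies in the first 4 columns, so rank(P) = rank([P|b]) = 4.
The system is consistent.
Free variables = (unknowns) − (rank) = 4 − 4 = 0.

0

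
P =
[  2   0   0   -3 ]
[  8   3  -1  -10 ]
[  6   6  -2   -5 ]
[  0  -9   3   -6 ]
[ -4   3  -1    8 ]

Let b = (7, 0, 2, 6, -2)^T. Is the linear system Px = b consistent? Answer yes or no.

Row reduce the augmented matrix [P | b].
R2 ← R2 − (4)·R1: [0, 3, -1, 2, -28]
R3 ← R3 − (3)·R1: [0, 6, -2, 4, -19]
R5 ← R5 + (2)·R1: [0, 3, -1, 2, 12]
R3 ← R3 − (2)·R2: [0, 0, 0, 0, 37]
R4 ← R4 + (3)·R2: [0, 0, 0, 0, -78]
R5 ← R5 − R2: [0, 0, 0, 0, 40]
R4 ← R4 + (78/37)·R3: [0, 0, 0, 0, 0]
R5 ← R5 − (40/37)·R3: [0, 0, 0, 0, 0]
The echelon form has 3 nonzero rows; the last pivot sits in the augmented column, so rank(P) = 2 but rank([P|b]) = 3.
Since the ranks differ, the system is inconsistent.

no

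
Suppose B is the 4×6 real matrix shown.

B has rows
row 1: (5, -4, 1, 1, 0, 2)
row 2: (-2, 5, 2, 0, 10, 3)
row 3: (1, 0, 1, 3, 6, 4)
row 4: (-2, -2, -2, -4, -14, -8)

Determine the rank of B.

4

Row reduce to echelon form.
R2 ← R2 + (2/5)·R1: [0, 17/5, 12/5, 2/5, 10, 19/5]
R3 ← R3 − (1/5)·R1: [0, 4/5, 4/5, 14/5, 6, 18/5]
R4 ← R4 + (2/5)·R1: [0, -18/5, -8/5, -18/5, -14, -36/5]
R3 ← R3 − (4/17)·R2: [0, 0, 4/17, 46/17, 62/17, 46/17]
R4 ← R4 + (18/17)·R2: [0, 0, 16/17, -54/17, -58/17, -54/17]
R4 ← R4 − (4)·R3: [0, 0, 0, -14, -18, -14]
Echelon form has 4 nonzero rows, so rank(B) = 4.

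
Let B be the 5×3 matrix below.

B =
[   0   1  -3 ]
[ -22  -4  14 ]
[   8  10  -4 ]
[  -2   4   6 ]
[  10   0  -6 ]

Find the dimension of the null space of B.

0

Row reduce to echelon form.
Swap R1 ↔ R2
R3 ← R3 + (4/11)·R1: [0, 94/11, 12/11]
R4 ← R4 − (1/11)·R1: [0, 48/11, 52/11]
R5 ← R5 + (5/11)·R1: [0, -20/11, 4/11]
R3 ← R3 − (94/11)·R2: [0, 0, 294/11]
R4 ← R4 − (48/11)·R2: [0, 0, 196/11]
R5 ← R5 + (20/11)·R2: [0, 0, -56/11]
R4 ← R4 − (2/3)·R3: [0, 0, 0]
R5 ← R5 + (4/21)·R3: [0, 0, 0]
3 nonzero rows, so rank(B) = 3.
B has 3 columns; by rank–nullity, nullity = 3 − 3 = 0.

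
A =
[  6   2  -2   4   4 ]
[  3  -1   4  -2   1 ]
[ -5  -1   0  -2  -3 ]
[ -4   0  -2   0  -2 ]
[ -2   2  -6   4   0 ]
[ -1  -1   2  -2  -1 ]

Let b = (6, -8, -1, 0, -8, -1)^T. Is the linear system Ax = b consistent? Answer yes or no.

no

Row reduce the augmented matrix [A | b].
R2 ← R2 − (1/2)·R1: [0, -2, 5, -4, -1, -11]
R3 ← R3 + (5/6)·R1: [0, 2/3, -5/3, 4/3, 1/3, 4]
R4 ← R4 + (2/3)·R1: [0, 4/3, -10/3, 8/3, 2/3, 4]
R5 ← R5 + (1/3)·R1: [0, 8/3, -20/3, 16/3, 4/3, -6]
R6 ← R6 + (1/6)·R1: [0, -2/3, 5/3, -4/3, -1/3, 0]
R3 ← R3 + (1/3)·R2: [0, 0, 0, 0, 0, 1/3]
R4 ← R4 + (2/3)·R2: [0, 0, 0, 0, 0, -10/3]
R5 ← R5 + (4/3)·R2: [0, 0, 0, 0, 0, -62/3]
R6 ← R6 − (1/3)·R2: [0, 0, 0, 0, 0, 11/3]
R4 ← R4 + (10)·R3: [0, 0, 0, 0, 0, 0]
R5 ← R5 + (62)·R3: [0, 0, 0, 0, 0, 0]
R6 ← R6 − (11)·R3: [0, 0, 0, 0, 0, 0]
The echelon form has 3 nonzero rows; the last pivot sits in the augmented column, so rank(A) = 2 but rank([A|b]) = 3.
Since the ranks differ, the system is inconsistent.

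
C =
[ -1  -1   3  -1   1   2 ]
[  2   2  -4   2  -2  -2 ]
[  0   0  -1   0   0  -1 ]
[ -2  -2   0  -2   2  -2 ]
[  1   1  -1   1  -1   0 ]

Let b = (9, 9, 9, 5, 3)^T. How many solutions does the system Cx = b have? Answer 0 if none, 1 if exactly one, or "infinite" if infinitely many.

0

Row reduce the augmented matrix [C | b].
R2 ← R2 + (2)·R1: [0, 0, 2, 0, 0, 2, 27]
R4 ← R4 − (2)·R1: [0, 0, -6, 0, 0, -6, -13]
R5 ← R5 + R1: [0, 0, 2, 0, 0, 2, 12]
R3 ← R3 + (1/2)·R2: [0, 0, 0, 0, 0, 0, 45/2]
R4 ← R4 + (3)·R2: [0, 0, 0, 0, 0, 0, 68]
R5 ← R5 − R2: [0, 0, 0, 0, 0, 0, -15]
R4 ← R4 − (136/45)·R3: [0, 0, 0, 0, 0, 0, 0]
R5 ← R5 + (2/3)·R3: [0, 0, 0, 0, 0, 0, 0]
The echelon form has 3 nonzero rows; the last pivot sits in the augmented column, so rank(C) = 2 but rank([C|b]) = 3.
Since the ranks differ, the system is inconsistent.
It has no solutions.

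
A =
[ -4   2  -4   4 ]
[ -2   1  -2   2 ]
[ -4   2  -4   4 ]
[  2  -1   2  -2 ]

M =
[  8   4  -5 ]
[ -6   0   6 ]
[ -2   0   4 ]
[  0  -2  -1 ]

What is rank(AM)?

1

First compute AM:
[[-36, -24,  12],
 [-18, -12,   6],
 [-36, -24,  12],
 [ 18,  12,  -6]]
Now row reduce the product.
R2 ← R2 − (1/2)·R1: [0, 0, 0]
R3 ← R3 − R1: [0, 0, 0]
R4 ← R4 + (1/2)·R1: [0, 0, 0]
1 nonzero row, so rank(AM) = 1.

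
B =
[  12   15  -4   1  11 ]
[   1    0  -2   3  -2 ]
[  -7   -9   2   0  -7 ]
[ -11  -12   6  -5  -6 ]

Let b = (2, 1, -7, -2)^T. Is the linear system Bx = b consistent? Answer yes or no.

no

Row reduce the augmented matrix [B | b].
R2 ← R2 − (1/12)·R1: [0, -5/4, -5/3, 35/12, -35/12, 5/6]
R3 ← R3 + (7/12)·R1: [0, -1/4, -1/3, 7/12, -7/12, -35/6]
R4 ← R4 + (11/12)·R1: [0, 7/4, 7/3, -49/12, 49/12, -1/6]
R3 ← R3 − (1/5)·R2: [0, 0, 0, 0, 0, -6]
R4 ← R4 + (7/5)·R2: [0, 0, 0, 0, 0, 1]
R4 ← R4 + (1/6)·R3: [0, 0, 0, 0, 0, 0]
The echelon form has 3 nonzero rows; the last pivot sits in the augmented column, so rank(B) = 2 but rank([B|b]) = 3.
Since the ranks differ, the system is inconsistent.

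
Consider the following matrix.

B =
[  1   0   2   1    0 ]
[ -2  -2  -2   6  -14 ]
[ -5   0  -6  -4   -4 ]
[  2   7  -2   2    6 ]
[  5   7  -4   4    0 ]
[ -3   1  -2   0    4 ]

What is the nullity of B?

Row reduce to echelon form.
R2 ← R2 + (2)·R1: [0, -2, 2, 8, -14]
R3 ← R3 + (5)·R1: [0, 0, 4, 1, -4]
R4 ← R4 − (2)·R1: [0, 7, -6, 0, 6]
R5 ← R5 − (5)·R1: [0, 7, -14, -1, 0]
R6 ← R6 + (3)·R1: [0, 1, 4, 3, 4]
R4 ← R4 + (7/2)·R2: [0, 0, 1, 28, -43]
R5 ← R5 + (7/2)·R2: [0, 0, -7, 27, -49]
R6 ← R6 + (1/2)·R2: [0, 0, 5, 7, -3]
R4 ← R4 − (1/4)·R3: [0, 0, 0, 111/4, -42]
R5 ← R5 + (7/4)·R3: [0, 0, 0, 115/4, -56]
R6 ← R6 − (5/4)·R3: [0, 0, 0, 23/4, 2]
R5 ← R5 − (115/111)·R4: [0, 0, 0, 0, -462/37]
R6 ← R6 − (23/111)·R4: [0, 0, 0, 0, 396/37]
R6 ← R6 + (6/7)·R5: [0, 0, 0, 0, 0]
5 nonzero rows, so rank(B) = 5.
B has 5 columns; by rank–nullity, nullity = 5 − 5 = 0.

0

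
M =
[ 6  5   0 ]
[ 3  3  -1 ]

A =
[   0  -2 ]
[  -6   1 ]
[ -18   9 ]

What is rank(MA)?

First compute MA:
[[-30,  -7],
 [  0, -12]]
Now row reduce the product.
2 nonzero rows, so rank(MA) = 2.

2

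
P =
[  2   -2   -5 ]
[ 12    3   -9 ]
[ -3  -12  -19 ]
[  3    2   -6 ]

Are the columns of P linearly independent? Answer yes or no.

Row reduce P to echelon form.
R2 ← R2 − (6)·R1: [0, 15, 21]
R3 ← R3 + (3/2)·R1: [0, -15, -53/2]
R4 ← R4 − (3/2)·R1: [0, 5, 3/2]
R3 ← R3 + R2: [0, 0, -11/2]
R4 ← R4 − (1/3)·R2: [0, 0, -11/2]
R4 ← R4 − R3: [0, 0, 0]
3 pivots among 3 columns.
Every column is a pivot column, so the columns are linearly independent.

yes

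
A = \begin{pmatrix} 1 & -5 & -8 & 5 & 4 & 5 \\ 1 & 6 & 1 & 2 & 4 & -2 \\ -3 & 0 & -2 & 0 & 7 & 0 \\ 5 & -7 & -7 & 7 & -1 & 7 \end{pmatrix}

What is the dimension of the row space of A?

Row reduce to echelon form.
R2 ← R2 − R1: [0, 11, 9, -3, 0, -7]
R3 ← R3 + (3)·R1: [0, -15, -26, 15, 19, 15]
R4 ← R4 − (5)·R1: [0, 18, 33, -18, -21, -18]
R3 ← R3 + (15/11)·R2: [0, 0, -151/11, 120/11, 19, 60/11]
R4 ← R4 − (18/11)·R2: [0, 0, 201/11, -144/11, -21, -72/11]
R4 ← R4 + (201/151)·R3: [0, 0, 0, 216/151, 648/151, 108/151]
Echelon form has 4 nonzero rows, so rank(A) = 4.
The row space has dimension equal to the rank: 4.

4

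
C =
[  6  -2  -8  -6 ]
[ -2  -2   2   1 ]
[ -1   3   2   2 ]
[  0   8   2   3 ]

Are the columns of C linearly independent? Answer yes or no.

Row reduce C to echelon form.
R2 ← R2 + (1/3)·R1: [0, -8/3, -2/3, -1]
R3 ← R3 + (1/6)·R1: [0, 8/3, 2/3, 1]
R3 ← R3 + R2: [0, 0, 0, 0]
R4 ← R4 + (3)·R2: [0, 0, 0, 0]
2 pivots among 4 columns.
Only 2 < 4 pivot columns, so the columns are linearly dependent.

no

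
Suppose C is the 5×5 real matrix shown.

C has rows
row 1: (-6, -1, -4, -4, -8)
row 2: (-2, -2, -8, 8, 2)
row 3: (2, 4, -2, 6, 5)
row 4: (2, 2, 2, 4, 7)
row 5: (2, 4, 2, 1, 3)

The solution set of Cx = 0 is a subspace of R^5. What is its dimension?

1

Row reduce to echelon form.
R2 ← R2 − (1/3)·R1: [0, -5/3, -20/3, 28/3, 14/3]
R3 ← R3 + (1/3)·R1: [0, 11/3, -10/3, 14/3, 7/3]
R4 ← R4 + (1/3)·R1: [0, 5/3, 2/3, 8/3, 13/3]
R5 ← R5 + (1/3)·R1: [0, 11/3, 2/3, -1/3, 1/3]
R3 ← R3 + (11/5)·R2: [0, 0, -18, 126/5, 63/5]
R4 ← R4 + R2: [0, 0, -6, 12, 9]
R5 ← R5 + (11/5)·R2: [0, 0, -14, 101/5, 53/5]
R4 ← R4 − (1/3)·R3: [0, 0, 0, 18/5, 24/5]
R5 ← R5 − (7/9)·R3: [0, 0, 0, 3/5, 4/5]
R5 ← R5 − (1/6)·R4: [0, 0, 0, 0, 0]
4 nonzero rows, so rank(C) = 4.
C has 5 columns; by rank–nullity, nullity = 5 − 4 = 1.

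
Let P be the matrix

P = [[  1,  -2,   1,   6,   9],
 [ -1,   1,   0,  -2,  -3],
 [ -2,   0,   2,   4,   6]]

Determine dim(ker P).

3

Row reduce to echelon form.
R2 ← R2 + R1: [0, -1, 1, 4, 6]
R3 ← R3 + (2)·R1: [0, -4, 4, 16, 24]
R3 ← R3 − (4)·R2: [0, 0, 0, 0, 0]
2 nonzero rows, so rank(P) = 2.
P has 5 columns; by rank–nullity, nullity = 5 − 2 = 3.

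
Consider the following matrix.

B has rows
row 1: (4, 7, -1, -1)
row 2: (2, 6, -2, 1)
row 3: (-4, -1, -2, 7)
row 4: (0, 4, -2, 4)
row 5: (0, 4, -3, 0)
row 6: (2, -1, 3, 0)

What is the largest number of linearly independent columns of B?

3

Row reduce to echelon form.
R2 ← R2 − (1/2)·R1: [0, 5/2, -3/2, 3/2]
R3 ← R3 + R1: [0, 6, -3, 6]
R6 ← R6 − (1/2)·R1: [0, -9/2, 7/2, 1/2]
R3 ← R3 − (12/5)·R2: [0, 0, 3/5, 12/5]
R4 ← R4 − (8/5)·R2: [0, 0, 2/5, 8/5]
R5 ← R5 − (8/5)·R2: [0, 0, -3/5, -12/5]
R6 ← R6 + (9/5)·R2: [0, 0, 4/5, 16/5]
R4 ← R4 − (2/3)·R3: [0, 0, 0, 0]
R5 ← R5 + R3: [0, 0, 0, 0]
R6 ← R6 − (4/3)·R3: [0, 0, 0, 0]
Echelon form has 3 nonzero rows, so rank(B) = 3.
The rank gives the maximum number of linearly independent columns: 3.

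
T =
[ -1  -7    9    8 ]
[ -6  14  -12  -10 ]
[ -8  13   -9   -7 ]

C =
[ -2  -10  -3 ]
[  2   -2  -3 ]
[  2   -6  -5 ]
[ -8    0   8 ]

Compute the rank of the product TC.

2

First compute TC:
[[-58, -30,  43],
 [ 96, 104, -44],
 [ 80, 108, -26]]
Now row reduce the product.
R2 ← R2 + (48/29)·R1: [0, 1576/29, 788/29]
R3 ← R3 + (40/29)·R1: [0, 1932/29, 966/29]
R3 ← R3 − (483/394)·R2: [0, 0, 0]
2 nonzero rows, so rank(TC) = 2.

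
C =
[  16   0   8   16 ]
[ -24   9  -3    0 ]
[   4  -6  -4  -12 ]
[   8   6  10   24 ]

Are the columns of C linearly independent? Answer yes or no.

Row reduce C to echelon form.
R2 ← R2 + (3/2)·R1: [0, 9, 9, 24]
R3 ← R3 − (1/4)·R1: [0, -6, -6, -16]
R4 ← R4 − (1/2)·R1: [0, 6, 6, 16]
R3 ← R3 + (2/3)·R2: [0, 0, 0, 0]
R4 ← R4 − (2/3)·R2: [0, 0, 0, 0]
2 pivots among 4 columns.
Only 2 < 4 pivot columns, so the columns are linearly dependent.

no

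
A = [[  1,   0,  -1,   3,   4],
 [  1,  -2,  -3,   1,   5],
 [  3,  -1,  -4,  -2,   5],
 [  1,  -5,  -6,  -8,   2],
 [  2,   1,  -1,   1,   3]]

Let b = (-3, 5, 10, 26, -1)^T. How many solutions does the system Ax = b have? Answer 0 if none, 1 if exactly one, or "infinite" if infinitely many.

infinite

Row reduce the augmented matrix [A | b].
R2 ← R2 − R1: [0, -2, -2, -2, 1, 8]
R3 ← R3 − (3)·R1: [0, -1, -1, -11, -7, 19]
R4 ← R4 − R1: [0, -5, -5, -11, -2, 29]
R5 ← R5 − (2)·R1: [0, 1, 1, -5, -5, 5]
R3 ← R3 − (1/2)·R2: [0, 0, 0, -10, -15/2, 15]
R4 ← R4 − (5/2)·R2: [0, 0, 0, -6, -9/2, 9]
R5 ← R5 + (1/2)·R2: [0, 0, 0, -6, -9/2, 9]
R4 ← R4 − (3/5)·R3: [0, 0, 0, 0, 0, 0]
R5 ← R5 − (3/5)·R3: [0, 0, 0, 0, 0, 0]
The echelon form has 3 nonzero rows, and every pivot lies in the first 5 columns, so rank(A) = rank([A|b]) = 3.
The system is consistent.
rank = 3 < 5 unknowns, so there are infinitely many solutions.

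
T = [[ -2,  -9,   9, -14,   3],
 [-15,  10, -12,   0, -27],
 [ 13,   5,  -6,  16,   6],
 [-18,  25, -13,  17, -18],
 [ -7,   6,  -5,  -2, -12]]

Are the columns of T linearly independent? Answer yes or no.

yes

Row reduce T to echelon form.
R2 ← R2 − (15/2)·R1: [0, 155/2, -159/2, 105, -99/2]
R3 ← R3 + (13/2)·R1: [0, -107/2, 105/2, -75, 51/2]
R4 ← R4 − (9)·R1: [0, 106, -94, 143, -45]
R5 ← R5 − (7/2)·R1: [0, 75/2, -73/2, 47, -45/2]
R3 ← R3 + (107/155)·R2: [0, 0, -369/155, -78/31, -1344/155]
R4 ← R4 − (212/155)·R2: [0, 0, 2284/155, -19/31, 3519/155]
R5 ← R5 − (15/31)·R2: [0, 0, 61/31, -118/31, 45/31]
R4 ← R4 + (2284/369)·R3: [0, 0, 0, -1991/123, -3809/123]
R5 ← R5 + (305/369)·R3: [0, 0, 0, -724/123, -703/123]
R5 ← R5 − (4/11)·R4: [0, 0, 0, 0, 61/11]
5 pivots among 5 columns.
Every column is a pivot column, so the columns are linearly independent.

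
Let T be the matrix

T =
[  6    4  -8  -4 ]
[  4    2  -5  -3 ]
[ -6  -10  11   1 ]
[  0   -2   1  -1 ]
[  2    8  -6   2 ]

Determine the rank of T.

2

Row reduce to echelon form.
R2 ← R2 − (2/3)·R1: [0, -2/3, 1/3, -1/3]
R3 ← R3 + R1: [0, -6, 3, -3]
R5 ← R5 − (1/3)·R1: [0, 20/3, -10/3, 10/3]
R3 ← R3 − (9)·R2: [0, 0, 0, 0]
R4 ← R4 − (3)·R2: [0, 0, 0, 0]
R5 ← R5 + (10)·R2: [0, 0, 0, 0]
Echelon form has 2 nonzero rows, so rank(T) = 2.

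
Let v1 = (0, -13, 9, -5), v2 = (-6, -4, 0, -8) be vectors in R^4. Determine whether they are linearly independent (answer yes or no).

yes

Form the matrix with these vectors as rows and row reduce.
Swap R1 ↔ R2
2 nonzero rows, so the 2 vectors span a space of dimension 2.
Since 2 = 2, the vectors are linearly independent.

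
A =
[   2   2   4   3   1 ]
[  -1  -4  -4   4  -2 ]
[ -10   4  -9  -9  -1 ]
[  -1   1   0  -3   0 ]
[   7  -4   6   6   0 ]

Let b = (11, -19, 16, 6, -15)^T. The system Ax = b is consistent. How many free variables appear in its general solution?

1

Row reduce the augmented matrix [A | b].
R2 ← R2 + (1/2)·R1: [0, -3, -2, 11/2, -3/2, -27/2]
R3 ← R3 + (5)·R1: [0, 14, 11, 6, 4, 71]
R4 ← R4 + (1/2)·R1: [0, 2, 2, -3/2, 1/2, 23/2]
R5 ← R5 − (7/2)·R1: [0, -11, -8, -9/2, -7/2, -107/2]
R3 ← R3 + (14/3)·R2: [0, 0, 5/3, 95/3, -3, 8]
R4 ← R4 + (2/3)·R2: [0, 0, 2/3, 13/6, -1/2, 5/2]
R5 ← R5 − (11/3)·R2: [0, 0, -2/3, -74/3, 2, -4]
R4 ← R4 − (2/5)·R3: [0, 0, 0, -21/2, 7/10, -7/10]
R5 ← R5 + (2/5)·R3: [0, 0, 0, -12, 4/5, -4/5]
R5 ← R5 − (8/7)·R4: [0, 0, 0, 0, 0, 0]
The echelon form has 4 nonzero rows, and every pivot lies in the first 5 columns, so rank(A) = rank([A|b]) = 4.
The system is consistent.
Free variables = (unknowns) − (rank) = 5 − 4 = 1.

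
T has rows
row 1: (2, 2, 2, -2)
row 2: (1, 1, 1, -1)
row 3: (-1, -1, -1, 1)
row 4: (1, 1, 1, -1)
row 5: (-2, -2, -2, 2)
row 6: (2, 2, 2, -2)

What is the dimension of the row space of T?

Row reduce to echelon form.
R2 ← R2 − (1/2)·R1: [0, 0, 0, 0]
R3 ← R3 + (1/2)·R1: [0, 0, 0, 0]
R4 ← R4 − (1/2)·R1: [0, 0, 0, 0]
R5 ← R5 + R1: [0, 0, 0, 0]
R6 ← R6 − R1: [0, 0, 0, 0]
Echelon form has 1 nonzero row, so rank(T) = 1.
The row space has dimension equal to the rank: 1.

1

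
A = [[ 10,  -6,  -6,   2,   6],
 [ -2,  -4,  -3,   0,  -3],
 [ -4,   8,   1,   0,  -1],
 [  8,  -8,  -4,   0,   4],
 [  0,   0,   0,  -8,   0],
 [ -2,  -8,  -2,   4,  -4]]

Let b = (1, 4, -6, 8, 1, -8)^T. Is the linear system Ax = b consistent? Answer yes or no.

Row reduce the augmented matrix [A | b].
R2 ← R2 + (1/5)·R1: [0, -26/5, -21/5, 2/5, -9/5, 21/5]
R3 ← R3 + (2/5)·R1: [0, 28/5, -7/5, 4/5, 7/5, -28/5]
R4 ← R4 − (4/5)·R1: [0, -16/5, 4/5, -8/5, -4/5, 36/5]
R6 ← R6 + (1/5)·R1: [0, -46/5, -16/5, 22/5, -14/5, -39/5]
R3 ← R3 + (14/13)·R2: [0, 0, -77/13, 16/13, -7/13, -14/13]
R4 ← R4 − (8/13)·R2: [0, 0, 44/13, -24/13, 4/13, 60/13]
R6 ← R6 − (23/13)·R2: [0, 0, 55/13, 48/13, 5/13, -198/13]
R4 ← R4 + (4/7)·R3: [0, 0, 0, -8/7, 0, 4]
R6 ← R6 + (5/7)·R3: [0, 0, 0, 32/7, 0, -16]
R5 ← R5 − (7)·R4: [0, 0, 0, 0, 0, -27]
R6 ← R6 + (4)·R4: [0, 0, 0, 0, 0, 0]
The echelon form has 5 nonzero rows; the last pivot sits in the augmented column, so rank(A) = 4 but rank([A|b]) = 5.
Since the ranks differ, the system is inconsistent.

no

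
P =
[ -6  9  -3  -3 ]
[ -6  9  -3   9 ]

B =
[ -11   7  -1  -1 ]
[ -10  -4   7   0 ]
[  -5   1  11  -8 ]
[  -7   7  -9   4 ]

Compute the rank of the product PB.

First compute PB:
[[ 12, -102,  63,  18],
 [-72, -18, -45,  66]]
Now row reduce the product.
R2 ← R2 + (6)·R1: [0, -630, 333, 174]
2 nonzero rows, so rank(PB) = 2.

2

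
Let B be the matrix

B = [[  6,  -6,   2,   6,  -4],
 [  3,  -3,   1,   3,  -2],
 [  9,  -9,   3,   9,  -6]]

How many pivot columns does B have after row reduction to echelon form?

1

Row reduce to echelon form.
R2 ← R2 − (1/2)·R1: [0, 0, 0, 0, 0]
R3 ← R3 − (3/2)·R1: [0, 0, 0, 0, 0]
Echelon form has 1 nonzero row, so rank(B) = 1.
Each nonzero row contributes one pivot column: 1 pivot columns.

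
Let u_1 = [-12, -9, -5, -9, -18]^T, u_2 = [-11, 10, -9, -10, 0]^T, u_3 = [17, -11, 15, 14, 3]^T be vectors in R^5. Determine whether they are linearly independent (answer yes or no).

yes

Form the matrix with these vectors as rows and row reduce.
R2 ← R2 − (11/12)·R1: [0, 73/4, -53/12, -7/4, 33/2]
R3 ← R3 + (17/12)·R1: [0, -95/4, 95/12, 5/4, -45/2]
R3 ← R3 + (95/73)·R2: [0, 0, 475/219, -75/73, -75/73]
3 nonzero rows, so the 3 vectors span a space of dimension 3.
Since 3 = 3, the vectors are linearly independent.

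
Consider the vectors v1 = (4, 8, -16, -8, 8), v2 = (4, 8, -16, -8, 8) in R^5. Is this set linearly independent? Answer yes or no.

Form the matrix with these vectors as rows and row reduce.
R2 ← R2 − R1: [0, 0, 0, 0, 0]
1 nonzero row, so the 2 vectors span a space of dimension 1.
Since 1 < 2, the vectors are linearly dependent.

no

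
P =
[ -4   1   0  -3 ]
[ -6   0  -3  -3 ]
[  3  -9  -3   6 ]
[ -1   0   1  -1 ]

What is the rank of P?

Row reduce to echelon form.
R2 ← R2 − (3/2)·R1: [0, -3/2, -3, 3/2]
R3 ← R3 + (3/4)·R1: [0, -33/4, -3, 15/4]
R4 ← R4 − (1/4)·R1: [0, -1/4, 1, -1/4]
R3 ← R3 − (11/2)·R2: [0, 0, 27/2, -9/2]
R4 ← R4 − (1/6)·R2: [0, 0, 3/2, -1/2]
R4 ← R4 − (1/9)·R3: [0, 0, 0, 0]
Echelon form has 3 nonzero rows, so rank(P) = 3.

3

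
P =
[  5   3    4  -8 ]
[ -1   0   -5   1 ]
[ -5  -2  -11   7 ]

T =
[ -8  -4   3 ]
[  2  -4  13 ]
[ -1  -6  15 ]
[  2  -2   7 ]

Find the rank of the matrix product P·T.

First compute PT:
[[-54, -40,  58],
 [ 15,  32, -71],
 [ 61,  80, -157]]
Now row reduce the product.
R2 ← R2 + (5/18)·R1: [0, 188/9, -494/9]
R3 ← R3 + (61/54)·R1: [0, 940/27, -2470/27]
R3 ← R3 − (5/3)·R2: [0, 0, 0]
2 nonzero rows, so rank(PT) = 2.

2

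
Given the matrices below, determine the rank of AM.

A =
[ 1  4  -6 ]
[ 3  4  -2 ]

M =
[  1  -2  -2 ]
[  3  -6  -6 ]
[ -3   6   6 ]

First compute AM:
[[ 31, -62, -62],
 [ 21, -42, -42]]
Now row reduce the product.
R2 ← R2 − (21/31)·R1: [0, 0, 0]
1 nonzero row, so rank(AM) = 1.

1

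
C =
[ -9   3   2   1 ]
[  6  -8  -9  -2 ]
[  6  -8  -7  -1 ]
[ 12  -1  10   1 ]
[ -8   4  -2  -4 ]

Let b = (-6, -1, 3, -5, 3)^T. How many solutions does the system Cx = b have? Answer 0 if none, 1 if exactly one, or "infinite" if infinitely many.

0

Row reduce the augmented matrix [C | b].
R2 ← R2 + (2/3)·R1: [0, -6, -23/3, -4/3, -5]
R3 ← R3 + (2/3)·R1: [0, -6, -17/3, -1/3, -1]
R4 ← R4 + (4/3)·R1: [0, 3, 38/3, 7/3, -13]
R5 ← R5 − (8/9)·R1: [0, 4/3, -34/9, -44/9, 25/3]
R3 ← R3 − R2: [0, 0, 2, 1, 4]
R4 ← R4 + (1/2)·R2: [0, 0, 53/6, 5/3, -31/2]
R5 ← R5 + (2/9)·R2: [0, 0, -148/27, -140/27, 65/9]
R4 ← R4 − (53/12)·R3: [0, 0, 0, -11/4, -199/6]
R5 ← R5 + (74/27)·R3: [0, 0, 0, -22/9, 491/27]
R5 ← R5 − (8/9)·R4: [0, 0, 0, 0, 143/3]
The echelon form has 5 nonzero rows; the last pivot sits in the augmented column, so rank(C) = 4 but rank([C|b]) = 5.
Since the ranks differ, the system is inconsistent.
It has no solutions.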